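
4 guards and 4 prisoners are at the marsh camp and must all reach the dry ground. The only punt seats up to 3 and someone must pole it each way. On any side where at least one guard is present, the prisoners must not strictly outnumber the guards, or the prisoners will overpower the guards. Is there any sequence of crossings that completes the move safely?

1. 2 prisoners → the dry ground.  (the marsh camp: 4G 2P; the dry ground: 0G 2P)
2. 1 prisoner ← the marsh camp.  (the marsh camp: 4G 3P; the dry ground: 0G 1P)
3. 3 prisoners → the dry ground.  (the marsh camp: 4G 0P; the dry ground: 0G 4P)
4. 1 prisoner ← the marsh camp.  (the marsh camp: 4G 1P; the dry ground: 0G 3P)
5. 3 guards → the dry ground.  (the marsh camp: 1G 1P; the dry ground: 3G 3P)
6. 1 guard and 1 prisoner ← the marsh camp.  (the marsh camp: 2G 2P; the dry ground: 2G 2P)
7. 2 guards → the dry ground.  (the marsh camp: 0G 2P; the dry ground: 4G 2P)
8. 1 prisoner ← the marsh camp.  (the marsh camp: 0G 3P; the dry ground: 4G 1P)
9. 3 prisoners → the dry ground.  (the marsh camp: 0G 0P; the dry ground: 4G 4P)

Yes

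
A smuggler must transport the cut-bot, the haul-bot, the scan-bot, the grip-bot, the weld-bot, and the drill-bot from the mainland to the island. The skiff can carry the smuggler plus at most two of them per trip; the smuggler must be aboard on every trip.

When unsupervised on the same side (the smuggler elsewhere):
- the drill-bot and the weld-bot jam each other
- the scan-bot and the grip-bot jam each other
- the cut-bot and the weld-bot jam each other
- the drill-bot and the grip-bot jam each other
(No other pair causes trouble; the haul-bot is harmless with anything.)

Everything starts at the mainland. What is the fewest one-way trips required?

Counting alone: the smuggler can take at most 2 across per trip to the island, so moving all 6 needs at least 3 loaded trips out, with a return between consecutive ones — at least 5 crossings.
The safety rule pushes this higher. Following every safe sequence of crossings, the most of the 6 that can be at the island as the skiff arrives there on crossing 5 is 5 — never all 6.
So no plan with fewer than 7 crossings exists, and this one achieves 7:
1. Smuggler goes to the island with the grip-bot and the weld-bot.  [the mainland: the cut-bot, the drill-bot, the haul-bot, the scan-bot | the island: the grip-bot, the weld-bot]
2. Smuggler goes back to the mainland alone.  [the mainland: the cut-bot, the drill-bot, the haul-bot, the scan-bot | the island: the grip-bot, the weld-bot]
3. Smuggler goes to the island with the cut-bot and the haul-bot.  [the mainland: the drill-bot, the scan-bot | the island: the cut-bot, the grip-bot, the haul-bot, the weld-bot]
4. Smuggler goes back to the mainland with the weld-bot.  [the mainland: the drill-bot, the scan-bot, the weld-bot | the island: the cut-bot, the grip-bot, the haul-bot]
5. Smuggler goes to the island with the drill-bot and the scan-bot.  [the mainland: the weld-bot | the island: the cut-bot, the drill-bot, the grip-bot, the haul-bot, the scan-bot]
6. Smuggler goes back to the mainland with the grip-bot.  [the mainland: the grip-bot, the weld-bot | the island: the cut-bot, the drill-bot, the haul-bot, the scan-bot]
7. Smuggler goes to the island with the grip-bot and the weld-bot.  [the mainland: — | the island: the cut-bot, the drill-bot, the grip-bot, the haul-bot, the scan-bot, the weld-bot]

7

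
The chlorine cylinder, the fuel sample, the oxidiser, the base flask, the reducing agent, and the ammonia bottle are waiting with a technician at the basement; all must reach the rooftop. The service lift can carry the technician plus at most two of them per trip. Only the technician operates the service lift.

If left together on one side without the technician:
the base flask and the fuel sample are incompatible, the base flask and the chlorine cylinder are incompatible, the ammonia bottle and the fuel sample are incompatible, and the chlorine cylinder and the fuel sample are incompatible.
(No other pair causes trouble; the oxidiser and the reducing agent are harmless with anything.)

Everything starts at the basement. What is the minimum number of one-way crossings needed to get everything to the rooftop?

9

Counting alone: the technician can take at most 2 across per trip to the rooftop, so moving all 6 needs at least 3 loaded trips out, with a return between consecutive ones — at least 5 crossings.
The safety rule pushes this higher. Following every safe sequence of crossings, the most of the 6 that can be at the rooftop as the service lift arrives there on crossings 5, 7 is 4, 5 respectively — never all 6.
So no plan with fewer than 9 crossings exists, and this one achieves 9:
1. Technician goes to the rooftop with the chlorine cylinder and the fuel sample.
2. Technician goes back to the basement with the chlorine cylinder.
3. Technician goes to the rooftop with the chlorine cylinder and the oxidiser.
4. Technician goes back to the basement with the chlorine cylinder.
5. Technician goes to the rooftop with the chlorine cylinder and the reducing agent.
6. Technician goes back to the basement with the chlorine cylinder.
7. Technician goes to the rooftop with the ammonia bottle and the chlorine cylinder.
8. Technician goes back to the basement with the fuel sample.
9. Technician goes to the rooftop with the base flask and the fuel sample.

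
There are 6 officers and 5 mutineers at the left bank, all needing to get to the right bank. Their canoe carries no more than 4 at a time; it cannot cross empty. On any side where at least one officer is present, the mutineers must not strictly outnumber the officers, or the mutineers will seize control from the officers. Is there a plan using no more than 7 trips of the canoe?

Yes

Yes — this plan uses 7 crossings (≤ 7):
1. 2 mutineers → the right bank.  (the left bank: 6O 3M; the right bank: 0O 2M)
2. 1 mutineer ← the left bank.  (the left bank: 6O 4M; the right bank: 0O 1M)
3. 4 mutineers → the right bank.  (the left bank: 6O 0M; the right bank: 0O 5M)
4. 1 mutineer ← the left bank.  (the left bank: 6O 1M; the right bank: 0O 4M)
5. 4 officers → the right bank.  (the left bank: 2O 1M; the right bank: 4O 4M)
6. 1 mutineer ← the left bank.  (the left bank: 2O 2M; the right bank: 4O 3M)
7. 2 officers and 2 mutineers → the right bank.  (the left bank: 0O 0M; the right bank: 6O 5M)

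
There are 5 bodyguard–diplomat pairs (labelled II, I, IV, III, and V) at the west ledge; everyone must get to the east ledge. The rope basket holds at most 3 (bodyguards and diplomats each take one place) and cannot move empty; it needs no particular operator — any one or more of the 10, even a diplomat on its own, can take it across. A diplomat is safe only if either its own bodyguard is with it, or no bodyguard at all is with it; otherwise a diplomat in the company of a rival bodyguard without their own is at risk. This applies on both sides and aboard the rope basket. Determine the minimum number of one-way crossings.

11

Counting alone: each trip to the east ledge takes at most 3 across and each return brings at least 1 back, so after t trips out (and t−1 returns) at most 3t − (t−1) of the 10 are across; that first reaches 10 at t = 5, so at least 9 crossings are needed.
The safety rule pushes this higher. Following every safe sequence of crossings, the most of the 10 that can be at the east ledge as the rope basket arrives there on crossing 9 is 9 — never all 10.
So no plan with fewer than 11 crossings exists, and this one achieves 11:
1. bodyguard II and diplomat II cross → the east ledge.
2. bodyguard II crosses ← the west ledge.
3. diplomat I, diplomat III, and diplomat IV cross → the east ledge.
4. diplomat II crosses ← the west ledge.
5. bodyguard I, bodyguard III, and bodyguard IV cross → the east ledge.
6. bodyguard I and diplomat I cross ← the west ledge.
7. bodyguard I, bodyguard II, and bodyguard V cross → the east ledge.
8. diplomat IV crosses ← the west ledge.
9. diplomat I and diplomat II cross → the east ledge.
10. diplomat II crosses ← the west ledge.
11. diplomat II, diplomat IV, and diplomat V cross → the east ledge.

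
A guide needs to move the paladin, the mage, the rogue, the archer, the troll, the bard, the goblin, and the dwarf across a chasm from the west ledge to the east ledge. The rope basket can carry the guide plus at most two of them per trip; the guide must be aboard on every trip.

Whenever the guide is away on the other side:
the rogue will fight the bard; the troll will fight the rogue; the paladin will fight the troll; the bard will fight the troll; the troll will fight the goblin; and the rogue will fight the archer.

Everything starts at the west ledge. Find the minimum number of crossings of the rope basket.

Counting alone: the guide can take at most 2 across per trip to the east ledge, so moving all 8 needs at least 4 loaded trips out, with a return between consecutive ones — at least 7 crossings.
The safety rule pushes this higher. Following every safe sequence of crossings, the most of the 8 that can be at the east ledge as the rope basket arrives there on crossings 7, 9, 11 is 5, 6, 7 respectively — never all 8.
So no plan with fewer than 13 crossings exists, and this one achieves 13:
1. Guide goes to the east ledge with the rogue and the troll.  [the west ledge: the archer, the bard, the dwarf, the goblin, the mage, the paladin | the east ledge: the rogue, the troll]
2. Guide goes back to the west ledge with the rogue.  [the west ledge: the archer, the bard, the dwarf, the goblin, the mage, the paladin, the rogue | the east ledge: the troll]
3. Guide goes to the east ledge with the paladin and the rogue.  [the west ledge: the archer, the bard, the dwarf, the goblin, the mage | the east ledge: the paladin, the rogue, the troll]
4. Guide goes back to the west ledge with the troll.  [the west ledge: the archer, the bard, the dwarf, the goblin, the mage, the troll | the east ledge: the paladin, the rogue]
5. Guide goes to the east ledge with the mage and the troll.  [the west ledge: the archer, the bard, the dwarf, the goblin | the east ledge: the mage, the paladin, the rogue, the troll]
6. Guide goes back to the west ledge with the troll.  [the west ledge: the archer, the bard, the dwarf, the goblin, the troll | the east ledge: the mage, the paladin, the rogue]
7. Guide goes to the east ledge with the goblin and the troll.  [the west ledge: the archer, the bard, the dwarf | the east ledge: the goblin, the mage, the paladin, the rogue, the troll]
8. Guide goes back to the west ledge with the troll.  [the west ledge: the archer, the bard, the dwarf, the troll | the east ledge: the goblin, the mage, the paladin, the rogue]
9. Guide goes to the east ledge with the archer and the bard.  [the west ledge: the dwarf, the troll | the east ledge: the archer, the bard, the goblin, the mage, the paladin, the rogue]
10. Guide goes back to the west ledge with the rogue.  [the west ledge: the dwarf, the rogue, the troll | the east ledge: the archer, the bard, the goblin, the mage, the paladin]
11. Guide goes to the east ledge with the dwarf and the rogue.  [the west ledge: the troll | the east ledge: the archer, the bard, the dwarf, the goblin, the mage, the paladin, the rogue]
12. Guide goes back to the west ledge with the rogue.  [the west ledge: the rogue, the troll | the east ledge: the archer, the bard, the dwarf, the goblin, the mage, the paladin]
13. Guide goes to the east ledge with the rogue and the troll.  [the west ledge: — | the east ledge: the archer, the bard, the dwarf, the goblin, the mage, the paladin, the rogue, the troll]

13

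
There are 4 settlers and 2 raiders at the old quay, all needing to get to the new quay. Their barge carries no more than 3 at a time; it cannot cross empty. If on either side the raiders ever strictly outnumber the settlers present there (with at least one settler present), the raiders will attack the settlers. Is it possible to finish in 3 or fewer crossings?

No

Counting alone: each trip to the new quay takes at most 3 across and each return brings at least 1 back, so after t trips out (and t−1 returns) at most 3t − (t−1) of the 6 are across; that first reaches 6 at t = 3, so at least 5 crossings are needed.
Since 3 < 5, 3 crossings cannot be enough. (The shortest complete plan in fact takes 5:)
1. 2 raiders → the new quay.  (the old quay: 4S 0R; the new quay: 0S 2R)
2. 1 raider ← the old quay.  (the old quay: 4S 1R; the new quay: 0S 1R)
3. 2 settlers and 1 raider → the new quay.  (the old quay: 2S 0R; the new quay: 2S 2R)
4. 1 raider ← the old quay.  (the old quay: 2S 1R; the new quay: 2S 1R)
5. 2 settlers and 1 raider → the new quay.  (the old quay: 0S 0R; the new quay: 4S 2R)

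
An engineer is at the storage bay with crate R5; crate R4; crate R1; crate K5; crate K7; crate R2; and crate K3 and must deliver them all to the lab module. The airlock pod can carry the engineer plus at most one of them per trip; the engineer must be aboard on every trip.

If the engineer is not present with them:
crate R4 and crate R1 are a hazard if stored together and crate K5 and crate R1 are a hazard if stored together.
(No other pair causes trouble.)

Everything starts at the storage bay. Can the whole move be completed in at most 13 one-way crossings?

No

Counting alone: the engineer can take at most 1 across per trip to the lab module, so moving all 7 needs at least 7 loaded trips out, with a return between consecutive ones — at least 13 crossings.
The safety rule pushes this higher. Following every safe sequence of crossings, the most of the 7 that can be at the lab module as the airlock pod arrives there on crossing 13 is 6 — never all 7.
So the move cannot be finished within 13 crossings. (The shortest complete plan takes 15:)
1. Engineer goes to the lab module with crate R1.
2. Engineer goes back to the storage bay alone.
3. Engineer goes to the lab module with crate R5.
4. Engineer goes back to the storage bay alone.
5. Engineer goes to the lab module with crate R4.
6. Engineer goes back to the storage bay with crate R1.
7. Engineer goes to the lab module with crate K5.
8. Engineer goes back to the storage bay alone.
9. Engineer goes to the lab module with crate K7.
10. Engineer goes back to the storage bay alone.
11. Engineer goes to the lab module with crate R2.
12. Engineer goes back to the storage bay alone.
13. Engineer goes to the lab module with crate K3.
14. Engineer goes back to the storage bay alone.
15. Engineer goes to the lab module with crate R1.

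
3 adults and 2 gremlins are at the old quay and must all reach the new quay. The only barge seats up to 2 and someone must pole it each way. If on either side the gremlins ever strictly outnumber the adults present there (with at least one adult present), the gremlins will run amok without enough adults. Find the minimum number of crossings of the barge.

Counting alone: each trip to the new quay takes at most 2 across and each return brings at least 1 back, so after t trips out (and t−1 returns) at most 2t − (t−1) of the 5 are across; that first reaches 5 at t = 4, so at least 7 crossings are needed.
The plan below uses exactly 7 crossings, so it is optimal:
1. 2 gremlins → the new quay.  (the old quay: 3A 0G; the new quay: 0A 2G)
2. 1 gremlin ← the old quay.  (the old quay: 3A 1G; the new quay: 0A 1G)
3. 2 adults → the new quay.  (the old quay: 1A 1G; the new quay: 2A 1G)
4. 1 adult ← the old quay.  (the old quay: 2A 1G; the new quay: 1A 1G)
5. 1 adult and 1 gremlin → the new quay.  (the old quay: 1A 0G; the new quay: 2A 2G)
6. 1 gremlin ← the old quay.  (the old quay: 1A 1G; the new quay: 2A 1G)
7. 1 adult and 1 gremlin → the new quay.  (the old quay: 0A 0G; the new quay: 3A 2G)

7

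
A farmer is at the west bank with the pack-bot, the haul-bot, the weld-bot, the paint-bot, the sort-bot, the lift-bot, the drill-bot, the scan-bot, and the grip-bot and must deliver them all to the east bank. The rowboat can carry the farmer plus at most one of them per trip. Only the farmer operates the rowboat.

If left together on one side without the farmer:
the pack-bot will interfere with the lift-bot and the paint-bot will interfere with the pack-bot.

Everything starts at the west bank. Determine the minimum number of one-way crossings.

Counting alone: the farmer can take at most 1 across per trip to the east bank, so moving all 9 needs at least 9 loaded trips out, with a return between consecutive ones — at least 17 crossings.
The safety rule pushes this higher. Following every safe sequence of crossings, the most of the 9 that can be at the east bank as the rowboat arrives there on crossing 17 is 8 — never all 9.
So no plan with fewer than 19 crossings exists, and this one achieves 19:
1. Farmer goes to the east bank with the pack-bot.  [the west bank: the drill-bot, the grip-bot, the haul-bot, the lift-bot, the paint-bot, the scan-bot, the sort-bot, the weld-bot | the east bank: the pack-bot]
2. Farmer goes back to the west bank alone.  [the west bank: the drill-bot, the grip-bot, the haul-bot, the lift-bot, the paint-bot, the scan-bot, the sort-bot, the weld-bot | the east bank: the pack-bot]
3. Farmer goes to the east bank with the haul-bot.  [the west bank: the drill-bot, the grip-bot, the lift-bot, the paint-bot, the scan-bot, the sort-bot, the weld-bot | the east bank: the haul-bot, the pack-bot]
4. Farmer goes back to the west bank alone.  [the west bank: the drill-bot, the grip-bot, the lift-bot, the paint-bot, the scan-bot, the sort-bot, the weld-bot | the east bank: the haul-bot, the pack-bot]
5. Farmer goes to the east bank with the weld-bot.  [the west bank: the drill-bot, the grip-bot, the lift-bot, the paint-bot, the scan-bot, the sort-bot | the east bank: the haul-bot, the pack-bot, the weld-bot]
6. Farmer goes back to the west bank alone.  [the west bank: the drill-bot, the grip-bot, the lift-bot, the paint-bot, the scan-bot, the sort-bot | the east bank: the haul-bot, the pack-bot, the weld-bot]
7. Farmer goes to the east bank with the paint-bot.  [the west bank: the drill-bot, the grip-bot, the lift-bot, the scan-bot, the sort-bot | the east bank: the haul-bot, the pack-bot, the paint-bot, the weld-bot]
8. Farmer goes back to the west bank with the pack-bot.  [the west bank: the drill-bot, the grip-bot, the lift-bot, the pack-bot, the scan-bot, the sort-bot | the east bank: the haul-bot, the paint-bot, the weld-bot]
9. Farmer goes to the east bank with the lift-bot.  [the west bank: the drill-bot, the grip-bot, the pack-bot, the scan-bot, the sort-bot | the east bank: the haul-bot, the lift-bot, the paint-bot, the weld-bot]
10. Farmer goes back to the west bank alone.  [the west bank: the drill-bot, the grip-bot, the pack-bot, the scan-bot, the sort-bot | the east bank: the haul-bot, the lift-bot, the paint-bot, the weld-bot]
11. Farmer goes to the east bank with the sort-bot.  [the west bank: the drill-bot, the grip-bot, the pack-bot, the scan-bot | the east bank: the haul-bot, the lift-bot, the paint-bot, the sort-bot, the weld-bot]
12. Farmer goes back to the west bank alone.  [the west bank: the drill-bot, the grip-bot, the pack-bot, the scan-bot | the east bank: the haul-bot, the lift-bot, the paint-bot, the sort-bot, the weld-bot]
13. Farmer goes to the east bank with the drill-bot.  [the west bank: the grip-bot, the pack-bot, the scan-bot | the east bank: the drill-bot, the haul-bot, the lift-bot, the paint-bot, the sort-bot, the weld-bot]
14. Farmer goes back to the west bank alone.  [the west bank: the grip-bot, the pack-bot, the scan-bot | the east bank: the drill-bot, the haul-bot, the lift-bot, the paint-bot, the sort-bot, the weld-bot]
15. Farmer goes to the east bank with the scan-bot.  [the west bank: the grip-bot, the pack-bot | the east bank: the drill-bot, the haul-bot, the lift-bot, the paint-bot, the scan-bot, the sort-bot, the weld-bot]
16. Farmer goes back to the west bank alone.  [the west bank: the grip-bot, the pack-bot | the east bank: the drill-bot, the haul-bot, the lift-bot, the paint-bot, the scan-bot, the sort-bot, the weld-bot]
17. Farmer goes to the east bank with the grip-bot.  [the west bank: the pack-bot | the east bank: the drill-bot, the grip-bot, the haul-bot, the lift-bot, the paint-bot, the scan-bot, the sort-bot, the weld-bot]
18. Farmer goes back to the west bank alone.  [the west bank: the pack-bot | the east bank: the drill-bot, the grip-bot, the haul-bot, the lift-bot, the paint-bot, the scan-bot, the sort-bot, the weld-bot]
19. Farmer goes to the east bank with the pack-bot.  [the west bank: — | the east bank: the drill-bot, the grip-bot, the haul-bot, the lift-bot, the pack-bot, the paint-bot, the scan-bot, the sort-bot, the weld-bot]

19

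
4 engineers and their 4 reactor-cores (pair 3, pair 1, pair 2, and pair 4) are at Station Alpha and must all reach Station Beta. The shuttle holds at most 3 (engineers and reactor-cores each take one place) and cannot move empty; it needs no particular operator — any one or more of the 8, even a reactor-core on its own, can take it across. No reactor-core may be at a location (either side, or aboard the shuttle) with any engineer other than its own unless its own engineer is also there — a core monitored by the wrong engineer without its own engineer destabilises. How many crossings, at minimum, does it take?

Counting alone: each trip to Station Beta takes at most 3 across and each return brings at least 1 back, so after t trips out (and t−1 returns) at most 3t − (t−1) of the 8 are across; that first reaches 8 at t = 4, so at least 7 crossings are needed.
The safety rule pushes this higher. Following every safe sequence of crossings, the most of the 8 that can be at Station Beta as the shuttle arrives there on crossing 7 is 7 — never all 8.
So no plan with fewer than 9 crossings exists, and this one achieves 9:
1. engineer 3 and reactor-core 3 cross → Station Beta.
2. engineer 3 crosses ← Station Alpha.
3. engineer 1, engineer 3, and reactor-core 1 cross → Station Beta.
4. engineer 3 and reactor-core 3 cross ← Station Alpha.
5. engineer 2, engineer 3, and engineer 4 cross → Station Beta.
6. reactor-core 1 crosses ← Station Alpha.
7. reactor-core 1 and reactor-core 3 cross → Station Beta.
8. reactor-core 3 crosses ← Station Alpha.
9. reactor-core 2, reactor-core 3, and reactor-core 4 cross → Station Beta.

9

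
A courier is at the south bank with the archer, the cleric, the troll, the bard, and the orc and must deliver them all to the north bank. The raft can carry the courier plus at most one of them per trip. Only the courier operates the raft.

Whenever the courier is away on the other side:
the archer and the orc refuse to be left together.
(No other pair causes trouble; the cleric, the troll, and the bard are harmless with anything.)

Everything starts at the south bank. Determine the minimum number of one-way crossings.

Counting alone: the courier can take at most 1 across per trip to the north bank, so moving all 5 needs at least 5 loaded trips out, with a return between consecutive ones — at least 9 crossings.
The plan below uses exactly 9 crossings, so it is optimal:
1. Courier goes to the north bank with the archer.  [the south bank: the bard, the cleric, the orc, the troll | the north bank: the archer]
2. Courier goes back to the south bank alone.  [the south bank: the bard, the cleric, the orc, the troll | the north bank: the archer]
3. Courier goes to the north bank with the cleric.  [the south bank: the bard, the orc, the troll | the north bank: the archer, the cleric]
4. Courier goes back to the south bank alone.  [the south bank: the bard, the orc, the troll | the north bank: the archer, the cleric]
5. Courier goes to the north bank with the troll.  [the south bank: the bard, the orc | the north bank: the archer, the cleric, the troll]
6. Courier goes back to the south bank alone.  [the south bank: the bard, the orc | the north bank: the archer, the cleric, the troll]
7. Courier goes to the north bank with the bard.  [the south bank: the orc | the north bank: the archer, the bard, the cleric, the troll]
8. Courier goes back to the south bank alone.  [the south bank: the orc | the north bank: the archer, the bard, the cleric, the troll]
9. Courier goes to the north bank with the orc.  [the south bank: — | the north bank: the archer, the bard, the cleric, the orc, the troll]

9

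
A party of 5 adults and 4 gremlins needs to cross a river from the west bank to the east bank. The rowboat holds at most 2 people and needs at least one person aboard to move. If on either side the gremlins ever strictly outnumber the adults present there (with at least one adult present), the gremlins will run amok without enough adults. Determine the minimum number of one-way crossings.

15

Counting alone: each trip to the east bank takes at most 2 across and each return brings at least 1 back, so after t trips out (and t−1 returns) at most 2t − (t−1) of the 9 are across; that first reaches 9 at t = 8, so at least 15 crossings are needed.
The plan below uses exactly 15 crossings, so it is optimal:
1. 2 gremlins → the east bank.  (the west bank: 5A 2G; the east bank: 0A 2G)
2. 1 gremlin ← the west bank.  (the west bank: 5A 3G; the east bank: 0A 1G)
3. 2 gremlins → the east bank.  (the west bank: 5A 1G; the east bank: 0A 3G)
4. 1 gremlin ← the west bank.  (the west bank: 5A 2G; the east bank: 0A 2G)
5. 2 adults → the east bank.  (the west bank: 3A 2G; the east bank: 2A 2G)
6. 1 gremlin ← the west bank.  (the west bank: 3A 3G; the east bank: 2A 1G)
7. 1 adult and 1 gremlin → the east bank.  (the west bank: 2A 2G; the east bank: 3A 2G)
8. 1 adult ← the west bank.  (the west bank: 3A 2G; the east bank: 2A 2G)
9. 1 adult and 1 gremlin → the east bank.  (the west bank: 2A 1G; the east bank: 3A 3G)
10. 1 gremlin ← the west bank.  (the west bank: 2A 2G; the east bank: 3A 2G)
11. 1 adult and 1 gremlin → the east bank.  (the west bank: 1A 1G; the east bank: 4A 3G)
12. 1 adult ← the west bank.  (the west bank: 2A 1G; the east bank: 3A 3G)
13. 1 adult and 1 gremlin → the east bank.  (the west bank: 1A 0G; the east bank: 4A 4G)
14. 1 gremlin ← the west bank.  (the west bank: 1A 1G; the east bank: 4A 3G)
15. 1 adult and 1 gremlin → the east bank.  (the west bank: 0A 0G; the east bank: 5A 4G)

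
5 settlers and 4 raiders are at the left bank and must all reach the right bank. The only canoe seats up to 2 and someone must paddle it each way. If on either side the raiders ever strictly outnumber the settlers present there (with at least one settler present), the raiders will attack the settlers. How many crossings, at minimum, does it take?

15

Counting alone: each trip to the right bank takes at most 2 across and each return brings at least 1 back, so after t trips out (and t−1 returns) at most 2t − (t−1) of the 9 are across; that first reaches 9 at t = 8, so at least 15 crossings are needed.
The plan below uses exactly 15 crossings, so it is optimal:
1. 2 raiders → the right bank.  (the left bank: 5S 2R; the right bank: 0S 2R)
2. 1 raider ← the left bank.  (the left bank: 5S 3R; the right bank: 0S 1R)
3. 2 raiders → the right bank.  (the left bank: 5S 1R; the right bank: 0S 3R)
4. 1 raider ← the left bank.  (the left bank: 5S 2R; the right bank: 0S 2R)
5. 2 settlers → the right bank.  (the left bank: 3S 2R; the right bank: 2S 2R)
6. 1 raider ← the left bank.  (the left bank: 3S 3R; the right bank: 2S 1R)
7. 1 settler and 1 raider → the right bank.  (the left bank: 2S 2R; the right bank: 3S 2R)
8. 1 settler ← the left bank.  (the left bank: 3S 2R; the right bank: 2S 2R)
9. 1 settler and 1 raider → the right bank.  (the left bank: 2S 1R; the right bank: 3S 3R)
10. 1 raider ← the left bank.  (the left bank: 2S 2R; the right bank: 3S 2R)
11. 1 settler and 1 raider → the right bank.  (the left bank: 1S 1R; the right bank: 4S 3R)
12. 1 settler ← the left bank.  (the left bank: 2S 1R; the right bank: 3S 3R)
13. 1 settler and 1 raider → the right bank.  (the left bank: 1S 0R; the right bank: 4S 4R)
14. 1 raider ← the left bank.  (the left bank: 1S 1R; the right bank: 4S 3R)
15. 1 settler and 1 raider → the right bank.  (the left bank: 0S 0R; the right bank: 5S 4R)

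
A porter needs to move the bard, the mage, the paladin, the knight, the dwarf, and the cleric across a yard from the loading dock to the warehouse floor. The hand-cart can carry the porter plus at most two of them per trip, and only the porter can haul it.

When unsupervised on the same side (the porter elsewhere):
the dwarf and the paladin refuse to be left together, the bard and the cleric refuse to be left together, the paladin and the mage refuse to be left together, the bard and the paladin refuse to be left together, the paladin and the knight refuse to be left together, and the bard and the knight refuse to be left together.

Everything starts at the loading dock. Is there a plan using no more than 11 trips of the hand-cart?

Yes — this plan uses 9 crossings (≤ 11):
1. Porter goes to the warehouse floor with the bard and the paladin.
2. Porter goes back to the loading dock with the bard.
3. Porter goes to the warehouse floor with the bard and the mage.
4. Porter goes back to the loading dock with the paladin.
5. Porter goes to the warehouse floor with the dwarf and the paladin.
6. Porter goes back to the loading dock with the paladin.
7. Porter goes to the warehouse floor with the cleric and the knight.
8. Porter goes back to the loading dock with the bard.
9. Porter goes to the warehouse floor with the bard and the paladin.

Yes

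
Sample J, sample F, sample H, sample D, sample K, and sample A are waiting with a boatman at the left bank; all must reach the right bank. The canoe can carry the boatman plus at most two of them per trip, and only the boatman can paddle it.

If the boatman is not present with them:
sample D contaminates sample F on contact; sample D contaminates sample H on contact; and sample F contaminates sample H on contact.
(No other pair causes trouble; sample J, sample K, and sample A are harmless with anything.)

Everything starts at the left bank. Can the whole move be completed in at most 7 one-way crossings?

Counting alone: the boatman can take at most 2 across per trip to the right bank, so moving all 6 needs at least 3 loaded trips out, with a return between consecutive ones — at least 5 crossings.
The safety rule pushes this higher. Following every safe sequence of crossings, the most of the 6 that can be at the right bank as the canoe arrives there on crossings 5, 7 is 4, 5 respectively — never all 6.
So the move cannot be finished within 7 crossings. (The shortest complete plan takes 9:)
1. Boatman goes to the right bank with sample F and sample H.
2. Boatman goes back to the left bank with sample F.
3. Boatman goes to the right bank with sample F and sample J.
4. Boatman goes back to the left bank with sample F.
5. Boatman goes to the right bank with sample F and sample K.
6. Boatman goes back to the left bank with sample F.
7. Boatman goes to the right bank with sample A and sample F.
8. Boatman goes back to the left bank with sample F.
9. Boatman goes to the right bank with sample D and sample F.

No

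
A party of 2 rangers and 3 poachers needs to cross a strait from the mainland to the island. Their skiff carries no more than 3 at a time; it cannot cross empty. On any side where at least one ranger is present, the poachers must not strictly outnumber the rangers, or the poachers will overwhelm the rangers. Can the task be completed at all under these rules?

No

The poachers already outnumber the rangers at the mainland before anyone moves, so the starting position itself is disallowed.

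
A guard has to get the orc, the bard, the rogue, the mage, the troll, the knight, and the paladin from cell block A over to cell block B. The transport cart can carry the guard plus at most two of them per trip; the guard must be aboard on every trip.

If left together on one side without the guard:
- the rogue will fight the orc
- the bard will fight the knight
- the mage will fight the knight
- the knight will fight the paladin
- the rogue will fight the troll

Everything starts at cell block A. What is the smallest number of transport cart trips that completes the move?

Counting alone: the guard can take at most 2 across per trip to cell block B, so moving all 7 needs at least 4 loaded trips out, with a return between consecutive ones — at least 7 crossings.
The safety rule pushes this higher. Following every safe sequence of crossings, the most of the 7 that can be at cell block B as the transport cart arrives there on crossing 7 is 6 — never all 7.
So no plan with fewer than 9 crossings exists, and this one achieves 9:
1. Guard goes to cell block B with the knight and the rogue.  [cell block A: the bard, the mage, the orc, the paladin, the troll | cell block B: the knight, the rogue]
2. Guard goes back to cell block A alone.  [cell block A: the bard, the mage, the orc, the paladin, the troll | cell block B: the knight, the rogue]
3. Guard goes to cell block B with the orc.  [cell block A: the bard, the mage, the paladin, the troll | cell block B: the knight, the orc, the rogue]
4. Guard goes back to cell block A with the rogue.  [cell block A: the bard, the mage, the paladin, the rogue, the troll | cell block B: the knight, the orc]
5. Guard goes to cell block B with the bard and the troll.  [cell block A: the mage, the paladin, the rogue | cell block B: the bard, the knight, the orc, the troll]
6. Guard goes back to cell block A with the knight.  [cell block A: the knight, the mage, the paladin, the rogue | cell block B: the bard, the orc, the troll]
7. Guard goes to cell block B with the mage and the paladin.  [cell block A: the knight, the rogue | cell block B: the bard, the mage, the orc, the paladin, the troll]
8. Guard goes back to cell block A alone.  [cell block A: the knight, the rogue | cell block B: the bard, the mage, the orc, the paladin, the troll]
9. Guard goes to cell block B with the knight and the rogue.  [cell block A: — | cell block B: the bard, the knight, the mage, the orc, the paladin, the rogue, the troll]

9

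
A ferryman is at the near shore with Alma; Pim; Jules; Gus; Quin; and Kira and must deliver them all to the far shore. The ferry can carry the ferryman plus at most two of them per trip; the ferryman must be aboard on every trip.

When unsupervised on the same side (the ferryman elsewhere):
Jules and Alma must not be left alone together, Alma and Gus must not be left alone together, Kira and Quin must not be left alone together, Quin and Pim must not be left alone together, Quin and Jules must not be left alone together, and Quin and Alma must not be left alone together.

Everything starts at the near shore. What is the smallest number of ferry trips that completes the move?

9

Counting alone: the ferryman can take at most 2 across per trip to the far shore, so moving all 6 needs at least 3 loaded trips out, with a return between consecutive ones — at least 5 crossings.
The safety rule pushes this higher. Following every safe sequence of crossings, the most of the 6 that can be at the far shore as the ferry arrives there on crossings 5, 7 is 4, 5 respectively — never all 6.
So no plan with fewer than 9 crossings exists, and this one achieves 9:
1. Ferryman goes to the far shore with Alma and Quin.  [the near shore: Gus, Jules, Kira, Pim | the far shore: Alma, Quin]
2. Ferryman goes back to the near shore with Alma.  [the near shore: Alma, Gus, Jules, Kira, Pim | the far shore: Quin]
3. Ferryman goes to the far shore with Alma and Pim.  [the near shore: Gus, Jules, Kira | the far shore: Alma, Pim, Quin]
4. Ferryman goes back to the near shore with Quin.  [the near shore: Gus, Jules, Kira, Quin | the far shore: Alma, Pim]
5. Ferryman goes to the far shore with Jules and Kira.  [the near shore: Gus, Quin | the far shore: Alma, Jules, Kira, Pim]
6. Ferryman goes back to the near shore with Alma.  [the near shore: Alma, Gus, Quin | the far shore: Jules, Kira, Pim]
7. Ferryman goes to the far shore with Alma and Gus.  [the near shore: Quin | the far shore: Alma, Gus, Jules, Kira, Pim]
8. Ferryman goes back to the near shore with Alma.  [the near shore: Alma, Quin | the far shore: Gus, Jules, Kira, Pim]
9. Ferryman goes to the far shore with Alma and Quin.  [the near shore: — | the far shore: Alma, Gus, Jules, Kira, Pim, Quin]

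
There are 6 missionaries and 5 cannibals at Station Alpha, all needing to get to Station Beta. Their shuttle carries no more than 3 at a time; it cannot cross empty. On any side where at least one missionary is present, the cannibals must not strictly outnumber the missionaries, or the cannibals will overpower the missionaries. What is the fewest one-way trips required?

9

Counting alone: each trip to Station Beta takes at most 3 across and each return brings at least 1 back, so after t trips out (and t−1 returns) at most 3t − (t−1) of the 11 are across; that first reaches 11 at t = 5, so at least 9 crossings are needed.
The plan below uses exactly 9 crossings, so it is optimal:
1. 3 cannibals → Station Beta.  (Station Alpha: 6M 2C; Station Beta: 0M 3C)
2. 1 cannibal ← Station Alpha.  (Station Alpha: 6M 3C; Station Beta: 0M 2C)
3. 3 missionaries → Station Beta.  (Station Alpha: 3M 3C; Station Beta: 3M 2C)
4. 1 missionary ← Station Alpha.  (Station Alpha: 4M 3C; Station Beta: 2M 2C)
5. 2 missionaries and 1 cannibal → Station Beta.  (Station Alpha: 2M 2C; Station Beta: 4M 3C)
6. 1 missionary ← Station Alpha.  (Station Alpha: 3M 2C; Station Beta: 3M 3C)
7. 2 missionaries and 1 cannibal → Station Beta.  (Station Alpha: 1M 1C; Station Beta: 5M 4C)
8. 1 missionary ← Station Alpha.  (Station Alpha: 2M 1C; Station Beta: 4M 4C)
9. 2 missionaries and 1 cannibal → Station Beta.  (Station Alpha: 0M 0C; Station Beta: 6M 5C)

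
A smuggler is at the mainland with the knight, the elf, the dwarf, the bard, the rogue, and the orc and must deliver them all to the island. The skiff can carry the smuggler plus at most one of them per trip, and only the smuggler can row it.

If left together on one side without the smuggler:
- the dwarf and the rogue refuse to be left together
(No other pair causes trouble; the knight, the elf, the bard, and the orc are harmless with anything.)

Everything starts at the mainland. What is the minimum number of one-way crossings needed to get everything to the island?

11

Counting alone: the smuggler can take at most 1 across per trip to the island, so moving all 6 needs at least 6 loaded trips out, with a return between consecutive ones — at least 11 crossings.
The plan below uses exactly 11 crossings, so it is optimal:
1. Smuggler goes to the island with the dwarf.  [the mainland: the bard, the elf, the knight, the orc, the rogue | the island: the dwarf]
2. Smuggler goes back to the mainland alone.  [the mainland: the bard, the elf, the knight, the orc, the rogue | the island: the dwarf]
3. Smuggler goes to the island with the knight.  [the mainland: the bard, the elf, the orc, the rogue | the island: the dwarf, the knight]
4. Smuggler goes back to the mainland alone.  [the mainland: the bard, the elf, the orc, the rogue | the island: the dwarf, the knight]
5. Smuggler goes to the island with the elf.  [the mainland: the bard, the orc, the rogue | the island: the dwarf, the elf, the knight]
6. Smuggler goes back to the mainland alone.  [the mainland: the bard, the orc, the rogue | the island: the dwarf, the elf, the knight]
7. Smuggler goes to the island with the bard.  [the mainland: the orc, the rogue | the island: the bard, the dwarf, the elf, the knight]
8. Smuggler goes back to the mainland alone.  [the mainland: the orc, the rogue | the island: the bard, the dwarf, the elf, the knight]
9. Smuggler goes to the island with the orc.  [the mainland: the rogue | the island: the bard, the dwarf, the elf, the knight, the orc]
10. Smuggler goes back to the mainland alone.  [the mainland: the rogue | the island: the bard, the dwarf, the elf, the knight, the orc]
11. Smuggler goes to the island with the rogue.  [the mainland: — | the island: the bard, the dwarf, the elf, the knight, the orc, the rogue]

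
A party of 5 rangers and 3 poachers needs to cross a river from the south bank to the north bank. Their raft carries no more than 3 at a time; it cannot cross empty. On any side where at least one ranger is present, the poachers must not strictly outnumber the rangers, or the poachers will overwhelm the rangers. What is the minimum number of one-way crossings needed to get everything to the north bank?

7

Counting alone: each trip to the north bank takes at most 3 across and each return brings at least 1 back, so after t trips out (and t−1 returns) at most 3t − (t−1) of the 8 are across; that first reaches 8 at t = 4, so at least 7 crossings are needed.
The plan below uses exactly 7 crossings, so it is optimal:
1. 2 poachers → the north bank.  (the south bank: 5R 1P; the north bank: 0R 2P)
2. 1 poacher ← the south bank.  (the south bank: 5R 2P; the north bank: 0R 1P)
3. 2 rangers and 1 poacher → the north bank.  (the south bank: 3R 1P; the north bank: 2R 2P)
4. 1 poacher ← the south bank.  (the south bank: 3R 2P; the north bank: 2R 1P)
5. 1 ranger and 2 poachers → the north bank.  (the south bank: 2R 0P; the north bank: 3R 3P)
6. 1 poacher ← the south bank.  (the south bank: 2R 1P; the north bank: 3R 2P)
7. 2 rangers and 1 poacher → the north bank.  (the south bank: 0R 0P; the north bank: 5R 3P)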